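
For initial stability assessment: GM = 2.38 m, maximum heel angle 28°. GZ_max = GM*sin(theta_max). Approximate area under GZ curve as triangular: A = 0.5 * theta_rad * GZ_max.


Formula: GZ_max = GM * sin(theta); Area = 0.5 * theta_rad * GZ_max
Step 1 — GZ_max = 2.38 * sin(28°) = 2.38 * 0.469472 = 1.117343 m
Step 2 — theta_rad = 28 * pi/180 = 0.488692 rad
Step 3 — Area = 0.5 * 0.488692 * 1.117343 ≈ 0.27302 m·rad (5 s.f.)

0.27302 m·rad


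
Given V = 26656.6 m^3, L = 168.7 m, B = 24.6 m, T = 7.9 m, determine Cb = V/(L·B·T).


Formula: Cb = V / (L * B * T)
Step 1 — L * B * T = 168.7 * 24.6 * 7.9 = 32785.158 m^3
Step 2 — Cb = 26656.6 / 32785.158 ≈ 0.81307 (5 s.f.)

0.81307


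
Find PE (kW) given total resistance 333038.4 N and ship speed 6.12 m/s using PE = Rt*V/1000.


Formula: PE = Rt * V / 1000 (kW)
Step 1 — PE (W) = 333038.4 * 6.12 = 2038195.008 W
Step 2 — PE (kW) = 2038195.008 / 1000 ≈ 2038.2 kW (5 s.f.)

2038.2 kW


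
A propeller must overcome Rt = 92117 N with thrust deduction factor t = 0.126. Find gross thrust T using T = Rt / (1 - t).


Formula: T = Rt / (1 - t)
Step 1 — (1 - t) = 1 - 0.126 = 0.874
Step 2 — T = 92117 / 0.874 ≈ 105400 N (5 s.f.)

105400 N


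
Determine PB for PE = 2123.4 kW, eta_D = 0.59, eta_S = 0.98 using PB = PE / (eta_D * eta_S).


Formula: PB = PE / (eta_D * eta_S)
Step 1 — combined efficiency = eta_D * eta_S = 0.59 * 0.98 = 0.5782
Step 2 — PB = 2123.4 / 0.5782 ≈ 3672.4 kW (5 s.f.)

3672.4 kW


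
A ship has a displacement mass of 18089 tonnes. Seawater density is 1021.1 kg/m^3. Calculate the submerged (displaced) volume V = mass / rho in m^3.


Formula: V = mass / rho
Step 1 — convert tonnes to kg: 18089 t * 1000 = 18089000 kg
Step 2 — V = 18089000 / 1021.1 ≈ 17715 m^3 (5 s.f.)

17715 m^3


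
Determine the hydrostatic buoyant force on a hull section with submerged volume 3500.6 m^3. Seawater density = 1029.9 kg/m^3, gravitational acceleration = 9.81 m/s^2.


Formula: Fb = rho * g * V
Substituting: Fb = 1029.9 * 9.81 * 3500.6
Intermediate: 1029.9 * 9.81 = 10103.319
Result: Fb = 10103.319 * 3500.6 ≈ 35368000 N (5 s.f.)

35368000 N


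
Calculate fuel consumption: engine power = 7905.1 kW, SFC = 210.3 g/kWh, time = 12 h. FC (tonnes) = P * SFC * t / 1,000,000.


Formula: FC (tonnes) = P * SFC * t / 1,000,000
Step 1 — P * SFC * t = 7905.1 * 210.3 * 12 = 19949310.36 g
Step 2 — FC (tonnes) = 19949310.36 / 1,000,000 ≈ 19.949 tonnes (5 s.f.)

19.949 tonnes


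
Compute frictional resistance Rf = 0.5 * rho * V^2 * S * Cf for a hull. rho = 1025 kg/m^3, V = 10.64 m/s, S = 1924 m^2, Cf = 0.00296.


Formula: Rf = 0.5 * rho * V^2 * S * Cf
Step 1 — V^2 = 10.64^2 = 113.2096
Step 2 — 0.5 * rho * V^2 = 0.5 * 1025 * 113.2096 = 58019.92
Step 3 — Rf = 58019.92 * 1924 * 0.00296 ≈ 330430 N (5 s.f.)

330430 N


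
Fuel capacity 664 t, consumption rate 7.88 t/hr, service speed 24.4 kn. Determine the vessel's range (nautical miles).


Formula: endurance = fuel / rate; range = endurance * speed
Step 1 — endurance = 664 / 7.88 = 84.264 hours
Step 2 — range = 84.264 * 24.4 ≈ 2056.0 nautical miles (5 s.f.)

2056.0 NM


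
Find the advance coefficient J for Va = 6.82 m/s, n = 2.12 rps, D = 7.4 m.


Formula: J = Va / (n * D)
Step 1 — n * D = 2.12 * 7.4 = 15.688
Step 2 — J = 6.82 / 15.688 ≈ 0.43473 (5 s.f.)

0.43473


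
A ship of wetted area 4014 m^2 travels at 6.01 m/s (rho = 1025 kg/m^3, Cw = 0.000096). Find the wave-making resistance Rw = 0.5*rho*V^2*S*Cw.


Formula: Rw = 0.5 * rho * V^2 * S * Cw
Step 1 — V^2 = 6.01^2 = 36.1201
Step 2 — 0.5 * rho * V^2 = 0.5 * 1025 * 36.1201 = 18511.55125
Step 3 — Rw = 18511.55125 * 4014 * 0.000096 ≈ 7133.3 N (5 s.f.)

7133.3 N


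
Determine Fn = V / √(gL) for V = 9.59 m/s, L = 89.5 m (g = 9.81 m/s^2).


Formula: Fn = V / sqrt(g * L)
Step 1 — g * L = 9.81 * 89.5 = 877.995
Step 2 — sqrt(g * L) = sqrt(877.995) = 29.63098
Step 3 — Fn = 9.59 / 29.63098 ≈ 0.32365 (5 s.f.)

0.32365


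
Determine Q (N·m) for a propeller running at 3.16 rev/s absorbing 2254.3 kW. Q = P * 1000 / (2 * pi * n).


Formula: Q = P_W / (2 * pi * n)
Step 1 — P_W = 2254.3 kW * 1000 = 2254300.0 W
Step 2 — 2 * pi * n = 2 * pi * 3.16 = 19.854866
Step 3 — Q = 2254300.0 / 19.854866 ≈ 113540 N·m (5 s.f.)

113540 N·m


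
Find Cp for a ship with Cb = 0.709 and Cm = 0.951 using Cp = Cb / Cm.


Formula: Cp = Cb / Cm
Substituting: Cp = 0.709 / 0.951
Result: Cp ≈ 0.74553 (5 s.f.)

0.74553


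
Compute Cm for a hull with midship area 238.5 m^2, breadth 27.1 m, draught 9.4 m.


Formula: Cm = Am / (B * T)
Step 1 — B * T = 27.1 * 9.4 = 254.74 m^2
Step 2 — Cm = 238.5 / 254.74 ≈ 0.93625 (5 s.f.)

0.93625


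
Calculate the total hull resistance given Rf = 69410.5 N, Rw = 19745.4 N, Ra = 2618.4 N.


Formula: Rt = Rf + Rw + Ra
Substituting: Rt = 69410.5 + 19745.4 + 2618.4
Result: Rt = 91774.3 N

91774.3 N


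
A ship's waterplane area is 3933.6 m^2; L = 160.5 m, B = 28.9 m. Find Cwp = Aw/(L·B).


Formula: Cwp = Aw / (L * B)
Step 1 — L * B = 160.5 * 28.9 = 4638.45 m^2
Step 2 — Cwp = 3933.6 / 4638.45 ≈ 0.84804 (5 s.f.)

0.84804


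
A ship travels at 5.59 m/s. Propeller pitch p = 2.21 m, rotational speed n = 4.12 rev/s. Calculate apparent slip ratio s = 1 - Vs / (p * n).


Formula: s = 1 - Vs / (p * n)
Step 1 — p * n = 2.21 * 4.12 = 9.1052
Step 2 — Vs / (p*n) = 5.59 / 9.1052 = 0.613935 (6 d.p.)
Step 3 — s = 1 - 0.613935 = 0.386065

0.386065


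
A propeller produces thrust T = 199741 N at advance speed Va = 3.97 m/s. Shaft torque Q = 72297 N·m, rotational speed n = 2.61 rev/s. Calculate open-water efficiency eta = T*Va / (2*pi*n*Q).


Formula: eta = T * Va / (2 * pi * n * Q)
Step 1 — numerator = T * Va = 199741 * 3.97 = 792971.77
Step 2 — 2 * pi * n = 2 * pi * 2.61 = 16.399114
Step 3 — denominator = 16.399114 * 72297 = 1185606.74
Step 4 — eta = 792971.77 / 1185606.74 ≈ 0.66883 (5 s.f.)

0.66883


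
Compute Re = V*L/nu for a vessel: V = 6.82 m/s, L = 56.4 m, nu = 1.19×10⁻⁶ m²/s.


Formula: Re = V * L / nu
Step 1 — V * L = 6.82 * 56.4 = 384.648 m^2/s
Step 2 — Re = 384.648 / 1.19e-6 = 3.23e+08

3.23e+08


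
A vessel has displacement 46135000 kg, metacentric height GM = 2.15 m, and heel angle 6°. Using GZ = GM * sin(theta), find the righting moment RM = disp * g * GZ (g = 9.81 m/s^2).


Formula: GZ = GM * sin(theta); RM = disp * g * GZ
Step 1 — GZ = 2.15 * sin(6°) = 2.15 * 0.104528 = 0.224735 m
Step 2 — RM = 46135000 * 9.81 * 0.224735 ≈ 101710000 N·m (5 s.f.)

101710000 N·m


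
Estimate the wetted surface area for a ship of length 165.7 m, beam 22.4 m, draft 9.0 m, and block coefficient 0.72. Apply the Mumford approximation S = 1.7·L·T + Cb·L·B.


Formula: S = 1.7*L*T + V/T with V = Cb*L*B*T, i.e. S = L * (1.7*T + Cb*B)
Step 1 — 1.7*T = 1.7 * 9.0 = 15.3 m
Step 2 — Cb*B = 0.72 * 22.4 = 16.128 m
Step 3 — 1.7*T + Cb*B = 15.3 + 16.128 = 31.428 m
Step 4 — S = 165.7 * 31.428 ≈ 5207.6 m^2 (5 s.f.)

5207.6 m^2


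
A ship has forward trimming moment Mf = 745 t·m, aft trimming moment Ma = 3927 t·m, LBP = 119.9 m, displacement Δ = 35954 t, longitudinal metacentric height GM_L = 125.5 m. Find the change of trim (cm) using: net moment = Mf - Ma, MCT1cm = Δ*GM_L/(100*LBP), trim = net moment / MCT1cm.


Formula: net trimming moment = Mf - Ma; MCT1cm = Δ*GM_L/(100*LBP); trim = net moment / MCT1cm
Step 1 — net trimming moment = 745 - 3927 = -3182 t·m
Step 2 — MCT1cm = 35954 * 125.5 / (100 * 119.9) = 376.3325 t·m/cm
Step 3 — trim = -3182 / 376.3325 ≈ -8.4553 cm (5 s.f.)

-8.4553 cm


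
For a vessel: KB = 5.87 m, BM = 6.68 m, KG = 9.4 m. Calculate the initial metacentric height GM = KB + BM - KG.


Formula: GM = KB + BM - KG
Step 1 — KM = KB + BM = 5.87 + 6.68 = 12.55 m
Step 2 — GM = KM - KG = 12.55 - 9.4 = 3.15 m

3.15 m


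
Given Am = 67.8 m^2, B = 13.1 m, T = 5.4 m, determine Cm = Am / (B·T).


Formula: Cm = Am / (B * T)
Step 1 — B * T = 13.1 * 5.4 = 70.74 m^2
Step 2 — Cm = 67.8 / 70.74 ≈ 0.95844 (5 s.f.)

0.95844


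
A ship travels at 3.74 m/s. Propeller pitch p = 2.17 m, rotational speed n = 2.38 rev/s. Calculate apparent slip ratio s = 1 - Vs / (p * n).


Formula: s = 1 - Vs / (p * n)
Step 1 — p * n = 2.17 * 2.38 = 5.1646
Step 2 — Vs / (p*n) = 3.74 / 5.1646 = 0.724161 (6 d.p.)
Step 3 — s = 1 - 0.724161 = 0.275839

0.275839


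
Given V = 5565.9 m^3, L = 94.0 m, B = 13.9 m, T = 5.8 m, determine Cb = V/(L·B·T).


Formula: Cb = V / (L * B * T)
Step 1 — L * B * T = 94.0 * 13.9 * 5.8 = 7578.28 m^3
Step 2 — Cb = 5565.9 / 7578.28 ≈ 0.73445 (5 s.f.)

0.73445


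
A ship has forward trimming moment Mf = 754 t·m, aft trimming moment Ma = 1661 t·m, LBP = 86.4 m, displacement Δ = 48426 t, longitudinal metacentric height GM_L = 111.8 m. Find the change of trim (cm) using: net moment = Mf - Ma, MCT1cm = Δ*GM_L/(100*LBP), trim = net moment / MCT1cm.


Formula: net trimming moment = Mf - Ma; MCT1cm = Δ*GM_L/(100*LBP); trim = net moment / MCT1cm
Step 1 — net trimming moment = 754 - 1661 = -907 t·m
Step 2 — MCT1cm = 48426 * 111.8 / (100 * 86.4) = 626.6235 t·m/cm
Step 3 — trim = -907 / 626.6235 ≈ -1.4474 cm (5 s.f.)

-1.4474 cm


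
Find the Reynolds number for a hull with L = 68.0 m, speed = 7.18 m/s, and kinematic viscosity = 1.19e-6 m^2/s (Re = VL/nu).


Formula: Re = V * L / nu
Step 1 — V * L = 7.18 * 68.0 = 488.24 m^2/s
Step 2 — Re = 488.24 / 1.19e-6 = 4.10e+08

4.10e+08


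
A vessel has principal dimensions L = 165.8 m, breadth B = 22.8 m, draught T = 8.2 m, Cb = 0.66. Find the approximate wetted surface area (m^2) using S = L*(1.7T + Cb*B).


Formula: S = 1.7*L*T + V/T with V = Cb*L*B*T, i.e. S = L * (1.7*T + Cb*B)
Step 1 — 1.7*T = 1.7 * 8.2 = 13.94 m
Step 2 — Cb*B = 0.66 * 22.8 = 15.048 m
Step 3 — 1.7*T + Cb*B = 13.94 + 15.048 = 28.988 m
Step 4 — S = 165.8 * 28.988 ≈ 4806.2 m^2 (5 s.f.)

4806.2 m^2


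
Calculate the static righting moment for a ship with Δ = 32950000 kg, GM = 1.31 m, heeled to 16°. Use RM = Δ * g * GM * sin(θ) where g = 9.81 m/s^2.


Formula: GZ = GM * sin(theta); RM = disp * g * GZ
Step 1 — GZ = 1.31 * sin(16°) = 1.31 * 0.275637 = 0.361084 m
Step 2 — RM = 32950000 * 9.81 * 0.361084 ≈ 116720000 N·m (5 s.f.)

116720000 N·m


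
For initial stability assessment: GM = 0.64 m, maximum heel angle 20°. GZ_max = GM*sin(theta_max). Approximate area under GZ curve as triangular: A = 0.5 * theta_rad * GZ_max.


Formula: GZ_max = GM * sin(theta); Area = 0.5 * theta_rad * GZ_max
Step 1 — GZ_max = 0.64 * sin(20°) = 0.64 * 0.34202 = 0.218893 m
Step 2 — theta_rad = 20 * pi/180 = 0.349066 rad
Step 3 — Area = 0.5 * 0.349066 * 0.218893 ≈ 0.038204 m·rad (5 s.f.)

0.038204 m·rad


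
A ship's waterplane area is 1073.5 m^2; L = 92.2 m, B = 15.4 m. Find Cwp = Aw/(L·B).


Formula: Cwp = Aw / (L * B)
Step 1 — L * B = 92.2 * 15.4 = 1419.88 m^2
Step 2 — Cwp = 1073.5 / 1419.88 ≈ 0.75605 (5 s.f.)

0.75605


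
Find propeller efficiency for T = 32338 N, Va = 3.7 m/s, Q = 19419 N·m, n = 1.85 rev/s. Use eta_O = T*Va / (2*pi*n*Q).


Formula: eta = T * Va / (2 * pi * n * Q)
Step 1 — numerator = T * Va = 32338 * 3.7 = 119650.6
Step 2 — 2 * pi * n = 2 * pi * 1.85 = 11.623893
Step 3 — denominator = 11.623893 * 19419 = 225724.38
Step 4 — eta = 119650.6 / 225724.38 ≈ 0.53007 (5 s.f.)

0.53007


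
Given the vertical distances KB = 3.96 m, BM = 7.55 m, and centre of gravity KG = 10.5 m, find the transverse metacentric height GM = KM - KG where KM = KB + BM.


Formula: GM = KB + BM - KG
Step 1 — KM = KB + BM = 3.96 + 7.55 = 11.51 m
Step 2 — GM = KM - KG = 11.51 - 10.5 = 1.01 m

1.01 m


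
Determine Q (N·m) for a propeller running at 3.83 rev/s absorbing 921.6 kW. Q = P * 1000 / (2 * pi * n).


Formula: Q = P_W / (2 * pi * n)
Step 1 — P_W = 921.6 kW * 1000 = 921600.0 W
Step 2 — 2 * pi * n = 2 * pi * 3.83 = 24.0646
Step 3 — Q = 921600.0 / 24.0646 ≈ 38297 N·m (5 s.f.)

38297 N·m


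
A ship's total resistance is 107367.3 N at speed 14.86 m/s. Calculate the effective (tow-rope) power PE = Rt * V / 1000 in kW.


Formula: PE = Rt * V / 1000 (kW)
Step 1 — PE (W) = 107367.3 * 14.86 = 1595478.078 W
Step 2 — PE (kW) = 1595478.078 / 1000 ≈ 1595.5 kW (5 s.f.)

1595.5 kW


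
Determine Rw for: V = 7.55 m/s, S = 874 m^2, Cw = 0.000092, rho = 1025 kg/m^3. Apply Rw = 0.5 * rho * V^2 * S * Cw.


Formula: Rw = 0.5 * rho * V^2 * S * Cw
Step 1 — V^2 = 7.55^2 = 57.0025
Step 2 — 0.5 * rho * V^2 = 0.5 * 1025 * 57.0025 = 29213.78125
Step 3 — Rw = 29213.78125 * 874 * 0.000092 ≈ 2349.0 N (5 s.f.)

2349.0 N


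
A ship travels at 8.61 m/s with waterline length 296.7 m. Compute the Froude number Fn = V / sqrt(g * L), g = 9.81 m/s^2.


Formula: Fn = V / sqrt(g * L)
Step 1 — g * L = 9.81 * 296.7 = 2910.627
Step 2 — sqrt(g * L) = sqrt(2910.627) = 53.950227
Step 3 — Fn = 8.61 / 53.950227 ≈ 0.15959 (5 s.f.)

0.15959


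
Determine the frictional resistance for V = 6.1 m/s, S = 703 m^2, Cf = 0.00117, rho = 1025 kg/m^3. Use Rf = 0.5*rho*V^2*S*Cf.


Formula: Rf = 0.5 * rho * V^2 * S * Cf
Step 1 — V^2 = 6.1^2 = 37.21
Step 2 — 0.5 * rho * V^2 = 0.5 * 1025 * 37.21 = 19070.125
Step 3 — Rf = 19070.125 * 703 * 0.00117 ≈ 15685 N (5 s.f.)

15685 N


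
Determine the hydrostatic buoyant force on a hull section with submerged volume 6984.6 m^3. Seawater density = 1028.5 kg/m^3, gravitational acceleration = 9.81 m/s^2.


Formula: Fb = rho * g * V
Substituting: Fb = 1028.5 * 9.81 * 6984.6
Intermediate: 1028.5 * 9.81 = 10089.585
Result: Fb = 10089.585 * 6984.6 ≈ 70472000 N (5 s.f.)

70472000 N


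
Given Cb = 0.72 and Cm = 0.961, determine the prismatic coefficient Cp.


Formula: Cp = Cb / Cm
Substituting: Cp = 0.72 / 0.961
Result: Cp ≈ 0.74922 (5 s.f.)

0.74922


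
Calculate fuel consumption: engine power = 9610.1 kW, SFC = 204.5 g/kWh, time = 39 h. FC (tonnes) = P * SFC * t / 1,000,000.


Formula: FC (tonnes) = P * SFC * t / 1,000,000
Step 1 — P * SFC * t = 9610.1 * 204.5 * 39 = 76645352.55 g
Step 2 — FC (tonnes) = 76645352.55 / 1,000,000 ≈ 76.645 tonnes (5 s.f.)

76.645 tonnes


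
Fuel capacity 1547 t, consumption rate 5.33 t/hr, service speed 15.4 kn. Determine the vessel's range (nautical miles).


Formula: endurance = fuel / rate; range = endurance * speed
Step 1 — endurance = 1547 / 5.33 = 290.2439 hours
Step 2 — range = 290.2439 * 15.4 ≈ 4469.8 nautical miles (5 s.f.)

4469.8 NM


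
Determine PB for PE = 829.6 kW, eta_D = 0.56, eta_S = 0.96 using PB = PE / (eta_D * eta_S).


Formula: PB = PE / (eta_D * eta_S)
Step 1 — combined efficiency = eta_D * eta_S = 0.56 * 0.96 = 0.5376
Step 2 — PB = 829.6 / 0.5376 ≈ 1543.2 kW (5 s.f.)

1543.2 kW


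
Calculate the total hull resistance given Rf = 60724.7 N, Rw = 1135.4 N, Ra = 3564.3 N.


Formula: Rt = Rf + Rw + Ra
Substituting: Rt = 60724.7 + 1135.4 + 3564.3
Result: Rt = 65424.4 N

65424.4 N


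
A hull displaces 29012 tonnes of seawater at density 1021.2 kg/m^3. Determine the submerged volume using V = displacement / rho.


Formula: V = mass / rho
Step 1 — convert tonnes to kg: 29012 t * 1000 = 29012000 kg
Step 2 — V = 29012000 / 1021.2 ≈ 28410 m^3 (5 s.f.)

28410 m^3


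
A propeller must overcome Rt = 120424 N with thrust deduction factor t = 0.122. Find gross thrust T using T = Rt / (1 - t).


Formula: T = Rt / (1 - t)
Step 1 — (1 - t) = 1 - 0.122 = 0.878
Step 2 — T = 120424 / 0.878 ≈ 137160 N (5 s.f.)

137160 N


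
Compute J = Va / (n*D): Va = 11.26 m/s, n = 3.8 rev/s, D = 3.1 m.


Formula: J = Va / (n * D)
Step 1 — n * D = 3.8 * 3.1 = 11.78
Step 2 — J = 11.26 / 11.78 ≈ 0.95586 (5 s.f.)

0.95586


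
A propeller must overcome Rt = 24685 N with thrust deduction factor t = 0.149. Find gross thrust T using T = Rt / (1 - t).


Formula: T = Rt / (1 - t)
Step 1 — (1 - t) = 1 - 0.149 = 0.851
Step 2 — T = 24685 / 0.851 ≈ 29007 N (5 s.f.)

29007 N


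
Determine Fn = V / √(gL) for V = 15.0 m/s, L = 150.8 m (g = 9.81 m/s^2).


Formula: Fn = V / sqrt(g * L)
Step 1 — g * L = 9.81 * 150.8 = 1479.348
Step 2 — sqrt(g * L) = sqrt(1479.348) = 38.462293
Step 3 — Fn = 15.0 / 38.462293 ≈ 0.38999 (5 s.f.)

0.38999


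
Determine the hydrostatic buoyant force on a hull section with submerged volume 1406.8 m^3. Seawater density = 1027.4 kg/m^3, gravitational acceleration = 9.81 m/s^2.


Formula: Fb = rho * g * V
Substituting: Fb = 1027.4 * 9.81 * 1406.8
Intermediate: 1027.4 * 9.81 = 10078.794
Result: Fb = 10078.794 * 1406.8 ≈ 14179000 N (5 s.f.)

14179000 N


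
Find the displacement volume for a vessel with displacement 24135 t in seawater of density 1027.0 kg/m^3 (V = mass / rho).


Formula: V = mass / rho
Step 1 — convert tonnes to kg: 24135 t * 1000 = 24135000 kg
Step 2 — V = 24135000 / 1027.0 ≈ 23500 m^3 (5 s.f.)

23500 m^3


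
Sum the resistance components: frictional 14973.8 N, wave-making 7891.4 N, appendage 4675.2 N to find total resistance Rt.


Formula: Rt = Rf + Rw + Ra
Substituting: Rt = 14973.8 + 7891.4 + 4675.2
Result: Rt = 27540.4 N

27540.4 N


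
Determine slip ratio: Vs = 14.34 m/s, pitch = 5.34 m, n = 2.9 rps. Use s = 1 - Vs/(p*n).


Formula: s = 1 - Vs / (p * n)
Step 1 — p * n = 5.34 * 2.9 = 15.486
Step 2 — Vs / (p*n) = 14.34 / 15.486 = 0.925998 (6 d.p.)
Step 3 — s = 1 - 0.925998 = 0.074002

0.074002


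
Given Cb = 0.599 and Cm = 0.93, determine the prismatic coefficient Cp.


Formula: Cp = Cb / Cm
Substituting: Cp = 0.599 / 0.93
Result: Cp ≈ 0.64409 (5 s.f.)

0.64409


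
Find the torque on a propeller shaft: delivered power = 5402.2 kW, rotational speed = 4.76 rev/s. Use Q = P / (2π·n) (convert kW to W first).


Formula: Q = P_W / (2 * pi * n)
Step 1 — P_W = 5402.2 kW * 1000 = 5402200.0 W
Step 2 — 2 * pi * n = 2 * pi * 4.76 = 29.907962
Step 3 — Q = 5402200.0 / 29.907962 ≈ 180630 N·m (5 s.f.)

180630 N·m


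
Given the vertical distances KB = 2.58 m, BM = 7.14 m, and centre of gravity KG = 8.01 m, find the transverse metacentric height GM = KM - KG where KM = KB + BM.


Formula: GM = KB + BM - KG
Step 1 — KM = KB + BM = 2.58 + 7.14 = 9.72 m
Step 2 — GM = KM - KG = 9.72 - 8.01 = 1.71 m

1.71 m


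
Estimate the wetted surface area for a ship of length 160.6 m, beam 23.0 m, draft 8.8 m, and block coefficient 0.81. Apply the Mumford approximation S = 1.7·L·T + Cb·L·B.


Formula: S = 1.7*L*T + V/T with V = Cb*L*B*T, i.e. S = L * (1.7*T + Cb*B)
Step 1 — 1.7*T = 1.7 * 8.8 = 14.96 m
Step 2 — Cb*B = 0.81 * 23.0 = 18.63 m
Step 3 — 1.7*T + Cb*B = 14.96 + 18.63 = 33.59 m
Step 4 — S = 160.6 * 33.59 ≈ 5394.6 m^2 (5 s.f.)

5394.6 m^2


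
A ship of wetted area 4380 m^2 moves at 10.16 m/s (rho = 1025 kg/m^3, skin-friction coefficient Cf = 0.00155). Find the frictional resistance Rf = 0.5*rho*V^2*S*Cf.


Formula: Rf = 0.5 * rho * V^2 * S * Cf
Step 1 — V^2 = 10.16^2 = 103.2256
Step 2 — 0.5 * rho * V^2 = 0.5 * 1025 * 103.2256 = 52903.12
Step 3 — Rf = 52903.12 * 4380 * 0.00155 ≈ 359160 N (5 s.f.)

359160 N


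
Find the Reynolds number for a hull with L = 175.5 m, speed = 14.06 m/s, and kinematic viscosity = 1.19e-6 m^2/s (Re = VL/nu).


Formula: Re = V * L / nu
Step 1 — V * L = 14.06 * 175.5 = 2467.53 m^2/s
Step 2 — Re = 2467.53 / 1.19e-6 = 2.07e+09

2.07e+09


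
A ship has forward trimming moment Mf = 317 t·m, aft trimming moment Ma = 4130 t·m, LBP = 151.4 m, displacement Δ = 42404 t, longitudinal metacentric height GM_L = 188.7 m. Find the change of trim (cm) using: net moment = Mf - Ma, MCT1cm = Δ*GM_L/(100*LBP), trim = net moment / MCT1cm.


Formula: net trimming moment = Mf - Ma; MCT1cm = Δ*GM_L/(100*LBP); trim = net moment / MCT1cm
Step 1 — net trimming moment = 317 - 4130 = -3813 t·m
Step 2 — MCT1cm = 42404 * 188.7 / (100 * 151.4) = 528.5096 t·m/cm
Step 3 — trim = -3813 / 528.5096 ≈ -7.2146 cm (5 s.f.)

-7.2146 cm


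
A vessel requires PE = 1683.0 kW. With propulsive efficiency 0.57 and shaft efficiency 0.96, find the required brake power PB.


Formula: PB = PE / (eta_D * eta_S)
Step 1 — combined efficiency = eta_D * eta_S = 0.57 * 0.96 = 0.5472
Step 2 — PB = 1683.0 / 0.5472 ≈ 3075.7 kW (5 s.f.)

3075.7 kW


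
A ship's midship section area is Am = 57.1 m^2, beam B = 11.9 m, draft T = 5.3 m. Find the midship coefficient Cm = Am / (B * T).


Formula: Cm = Am / (B * T)
Step 1 — B * T = 11.9 * 5.3 = 63.07 m^2
Step 2 — Cm = 57.1 / 63.07 ≈ 0.90534 (5 s.f.)

0.90534


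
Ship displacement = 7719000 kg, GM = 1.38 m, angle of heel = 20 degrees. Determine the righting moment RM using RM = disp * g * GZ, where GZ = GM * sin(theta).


Formula: GZ = GM * sin(theta); RM = disp * g * GZ
Step 1 — GZ = 1.38 * sin(20°) = 1.38 * 0.34202 = 0.471988 m
Step 2 — RM = 7719000 * 9.81 * 0.471988 ≈ 35741000 N·m (5 s.f.)

35741000 N·m


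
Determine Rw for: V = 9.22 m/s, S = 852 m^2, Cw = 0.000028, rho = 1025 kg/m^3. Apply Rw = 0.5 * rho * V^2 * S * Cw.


Formula: Rw = 0.5 * rho * V^2 * S * Cw
Step 1 — V^2 = 9.22^2 = 85.0084
Step 2 — 0.5 * rho * V^2 = 0.5 * 1025 * 85.0084 = 43566.805
Step 3 — Rw = 43566.805 * 852 * 0.000028 ≈ 1039.3 N (5 s.f.)

1039.3 N


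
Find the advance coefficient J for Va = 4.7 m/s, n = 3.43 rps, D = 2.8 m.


Formula: J = Va / (n * D)
Step 1 — n * D = 3.43 * 2.8 = 9.604
Step 2 — J = 4.7 / 9.604 ≈ 0.48938 (5 s.f.)

0.48938


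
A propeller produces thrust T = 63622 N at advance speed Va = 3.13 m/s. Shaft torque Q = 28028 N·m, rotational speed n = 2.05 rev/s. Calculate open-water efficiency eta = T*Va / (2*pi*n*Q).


Formula: eta = T * Va / (2 * pi * n * Q)
Step 1 — numerator = T * Va = 63622 * 3.13 = 199136.86
Step 2 — 2 * pi * n = 2 * pi * 2.05 = 12.88053
Step 3 — denominator = 12.88053 * 28028 = 361015.49
Step 4 — eta = 199136.86 / 361015.49 ≈ 0.55160 (5 s.f.)

0.55160


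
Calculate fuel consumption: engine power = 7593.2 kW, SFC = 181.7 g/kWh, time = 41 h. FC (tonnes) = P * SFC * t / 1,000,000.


Formula: FC (tonnes) = P * SFC * t / 1,000,000
Step 1 — P * SFC * t = 7593.2 * 181.7 * 41 = 56567062.04 g
Step 2 — FC (tonnes) = 56567062.04 / 1,000,000 ≈ 56.567 tonnes (5 s.f.)

56.567 tonnes


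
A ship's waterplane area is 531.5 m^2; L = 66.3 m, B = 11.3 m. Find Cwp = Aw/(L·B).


Formula: Cwp = Aw / (L * B)
Step 1 — L * B = 66.3 * 11.3 = 749.19 m^2
Step 2 — Cwp = 531.5 / 749.19 ≈ 0.70943 (5 s.f.)

0.70943


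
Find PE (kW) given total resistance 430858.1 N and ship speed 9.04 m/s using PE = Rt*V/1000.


Formula: PE = Rt * V / 1000 (kW)
Step 1 — PE (W) = 430858.1 * 9.04 = 3894957.224 W
Step 2 — PE (kW) = 3894957.224 / 1000 ≈ 3895.0 kW (5 s.f.)

3895.0 kW


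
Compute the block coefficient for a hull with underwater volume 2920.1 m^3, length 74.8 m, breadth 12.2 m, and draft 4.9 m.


Formula: Cb = V / (L * B * T)
Step 1 — L * B * T = 74.8 * 12.2 * 4.9 = 4471.544 m^3
Step 2 — Cb = 2920.1 / 4471.544 ≈ 0.65304 (5 s.f.)

0.65304


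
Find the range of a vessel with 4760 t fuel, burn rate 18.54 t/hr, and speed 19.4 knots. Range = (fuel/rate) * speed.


Formula: endurance = fuel / rate; range = endurance * speed
Step 1 — endurance = 4760 / 18.54 = 256.7422 hours
Step 2 — range = 256.7422 * 19.4 ≈ 4980.8 nautical miles (5 s.f.)

4980.8 NM


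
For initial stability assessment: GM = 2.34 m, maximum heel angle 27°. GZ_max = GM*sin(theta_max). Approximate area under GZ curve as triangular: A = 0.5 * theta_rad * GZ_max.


Formula: GZ_max = GM * sin(theta); Area = 0.5 * theta_rad * GZ_max
Step 1 — GZ_max = 2.34 * sin(27°) = 2.34 * 0.45399 = 1.062337 m
Step 2 — theta_rad = 27 * pi/180 = 0.471239 rad
Step 3 — Area = 0.5 * 0.471239 * 1.062337 ≈ 0.25031 m·rad (5 s.f.)

0.25031 m·rad


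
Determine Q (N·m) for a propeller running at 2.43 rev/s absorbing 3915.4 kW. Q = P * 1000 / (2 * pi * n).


Formula: Q = P_W / (2 * pi * n)
Step 1 — P_W = 3915.4 kW * 1000 = 3915400.0 W
Step 2 — 2 * pi * n = 2 * pi * 2.43 = 15.26814
Step 3 — Q = 3915400.0 / 15.26814 ≈ 256440 N·m (5 s.f.)

256440 N·m


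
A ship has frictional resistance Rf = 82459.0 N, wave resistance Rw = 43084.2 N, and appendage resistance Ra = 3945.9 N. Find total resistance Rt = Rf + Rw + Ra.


Formula: Rt = Rf + Rw + Ra
Substituting: Rt = 82459.0 + 43084.2 + 3945.9
Result: Rt = 129489.1 N

129489.1 N


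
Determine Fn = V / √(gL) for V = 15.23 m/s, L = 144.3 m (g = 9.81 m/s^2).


Formula: Fn = V / sqrt(g * L)
Step 1 — g * L = 9.81 * 144.3 = 1415.583
Step 2 — sqrt(g * L) = sqrt(1415.583) = 37.624234
Step 3 — Fn = 15.23 / 37.624234 ≈ 0.40479 (5 s.f.)

0.40479


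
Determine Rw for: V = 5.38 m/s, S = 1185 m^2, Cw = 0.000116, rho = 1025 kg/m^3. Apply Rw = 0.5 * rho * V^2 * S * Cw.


Formula: Rw = 0.5 * rho * V^2 * S * Cw
Step 1 — V^2 = 5.38^2 = 28.9444
Step 2 — 0.5 * rho * V^2 = 0.5 * 1025 * 28.9444 = 14834.005
Step 3 — Rw = 14834.005 * 1185 * 0.000116 ≈ 2039.1 N (5 s.f.)

2039.1 N


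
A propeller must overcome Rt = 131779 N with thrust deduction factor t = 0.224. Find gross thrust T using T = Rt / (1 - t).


Formula: T = Rt / (1 - t)
Step 1 — (1 - t) = 1 - 0.224 = 0.776
Step 2 — T = 131779 / 0.776 ≈ 169820 N (5 s.f.)

169820 N


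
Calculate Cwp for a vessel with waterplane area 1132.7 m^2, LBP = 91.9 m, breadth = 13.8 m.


Formula: Cwp = Aw / (L * B)
Step 1 — L * B = 91.9 * 13.8 = 1268.22 m^2
Step 2 — Cwp = 1132.7 / 1268.22 ≈ 0.89314 (5 s.f.)

0.89314


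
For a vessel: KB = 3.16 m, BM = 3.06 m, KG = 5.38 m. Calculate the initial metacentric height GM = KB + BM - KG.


Formula: GM = KB + BM - KG
Step 1 — KM = KB + BM = 3.16 + 3.06 = 6.22 m
Step 2 — GM = KM - KG = 6.22 - 5.38 = 0.84 m

0.84 m


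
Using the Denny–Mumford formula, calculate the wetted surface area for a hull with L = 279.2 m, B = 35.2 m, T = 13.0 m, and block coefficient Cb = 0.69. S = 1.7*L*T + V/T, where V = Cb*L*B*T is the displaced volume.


Formula: S = 1.7*L*T + V/T with V = Cb*L*B*T, i.e. S = L * (1.7*T + Cb*B)
Step 1 — 1.7*T = 1.7 * 13.0 = 22.1 m
Step 2 — Cb*B = 0.69 * 35.2 = 24.288 m
Step 3 — 1.7*T + Cb*B = 22.1 + 24.288 = 46.388 m
Step 4 — S = 279.2 * 46.388 ≈ 12952 m^2 (5 s.f.)

12952 m^2


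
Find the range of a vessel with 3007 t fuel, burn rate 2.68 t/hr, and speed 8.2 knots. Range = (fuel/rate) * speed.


Formula: endurance = fuel / rate; range = endurance * speed
Step 1 — endurance = 3007 / 2.68 = 1122.0149 hours
Step 2 — range = 1122.0149 * 8.2 ≈ 9200.5 nautical miles (5 s.f.)

9200.5 NM


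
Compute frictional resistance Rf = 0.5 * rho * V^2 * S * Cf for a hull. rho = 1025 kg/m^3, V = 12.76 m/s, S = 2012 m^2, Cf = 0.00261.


Formula: Rf = 0.5 * rho * V^2 * S * Cf
Step 1 — V^2 = 12.76^2 = 162.8176
Step 2 — 0.5 * rho * V^2 = 0.5 * 1025 * 162.8176 = 83444.02
Step 3 — Rf = 83444.02 * 2012 * 0.00261 ≈ 438190 N (5 s.f.)

438190 N


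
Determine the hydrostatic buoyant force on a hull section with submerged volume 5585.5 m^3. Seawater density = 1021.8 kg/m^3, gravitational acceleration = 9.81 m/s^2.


Formula: Fb = rho * g * V
Substituting: Fb = 1021.8 * 9.81 * 5585.5
Intermediate: 1021.8 * 9.81 = 10023.858
Result: Fb = 10023.858 * 5585.5 ≈ 55988000 N (5 s.f.)

55988000 N


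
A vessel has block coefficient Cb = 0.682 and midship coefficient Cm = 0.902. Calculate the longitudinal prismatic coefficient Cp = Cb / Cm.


Formula: Cp = Cb / Cm
Substituting: Cp = 0.682 / 0.902
Result: Cp ≈ 0.75610 (5 s.f.)

0.75610


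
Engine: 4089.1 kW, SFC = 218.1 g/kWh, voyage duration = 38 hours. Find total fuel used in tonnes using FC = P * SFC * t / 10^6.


Formula: FC (tonnes) = P * SFC * t / 1,000,000
Step 1 — P * SFC * t = 4089.1 * 218.1 * 38 = 33889642.98 g
Step 2 — FC (tonnes) = 33889642.98 / 1,000,000 ≈ 33.890 tonnes (5 s.f.)

33.890 tonnes


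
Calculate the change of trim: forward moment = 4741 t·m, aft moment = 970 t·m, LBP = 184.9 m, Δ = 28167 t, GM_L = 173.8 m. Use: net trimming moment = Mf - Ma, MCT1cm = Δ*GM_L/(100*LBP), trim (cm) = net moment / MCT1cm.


Formula: net trimming moment = Mf - Ma; MCT1cm = Δ*GM_L/(100*LBP); trim = net moment / MCT1cm
Step 1 — net trimming moment = 4741 - 970 = 3771 t·m
Step 2 — MCT1cm = 28167 * 173.8 / (100 * 184.9) = 264.7607 t·m/cm
Step 3 — trim = 3771 / 264.7607 ≈ 14.243 cm (5 s.f.)

14.243 cm


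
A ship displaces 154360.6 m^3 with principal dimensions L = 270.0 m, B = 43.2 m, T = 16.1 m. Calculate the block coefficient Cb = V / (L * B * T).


Formula: Cb = V / (L * B * T)
Step 1 — L * B * T = 270.0 * 43.2 * 16.1 = 187790.4 m^3
Step 2 — Cb = 154360.6 / 187790.4 ≈ 0.82198 (5 s.f.)

0.82198


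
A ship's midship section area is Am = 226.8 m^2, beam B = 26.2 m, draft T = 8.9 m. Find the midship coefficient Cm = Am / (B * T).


Formula: Cm = Am / (B * T)
Step 1 — B * T = 26.2 * 8.9 = 233.18 m^2
Step 2 — Cm = 226.8 / 233.18 ≈ 0.97264 (5 s.f.)

0.97264


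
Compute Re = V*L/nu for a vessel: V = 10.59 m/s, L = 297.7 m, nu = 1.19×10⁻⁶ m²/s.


Formula: Re = V * L / nu
Step 1 — V * L = 10.59 * 297.7 = 3152.643 m^2/s
Step 2 — Re = 3152.643 / 1.19e-6 = 2.65e+09

2.65e+09


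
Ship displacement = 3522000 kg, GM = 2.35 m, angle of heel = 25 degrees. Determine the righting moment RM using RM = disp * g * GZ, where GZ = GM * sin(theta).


Formula: GZ = GM * sin(theta); RM = disp * g * GZ
Step 1 — GZ = 2.35 * sin(25°) = 2.35 * 0.422618 = 0.993152 m
Step 2 — RM = 3522000 * 9.81 * 0.993152 ≈ 34314000 N·m (5 s.f.)

34314000 N·m


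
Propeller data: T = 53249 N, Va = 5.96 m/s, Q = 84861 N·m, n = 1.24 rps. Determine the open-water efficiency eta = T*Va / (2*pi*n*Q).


Formula: eta = T * Va / (2 * pi * n * Q)
Step 1 — numerator = T * Va = 53249 * 5.96 = 317364.04
Step 2 — 2 * pi * n = 2 * pi * 1.24 = 7.79115
Step 3 — denominator = 7.79115 * 84861 = 661164.78
Step 4 — eta = 317364.04 / 661164.78 ≈ 0.48001 (5 s.f.)

0.48001


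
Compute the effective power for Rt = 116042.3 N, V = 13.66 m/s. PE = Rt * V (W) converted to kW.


Formula: PE = Rt * V / 1000 (kW)
Step 1 — PE (W) = 116042.3 * 13.66 = 1585137.818 W
Step 2 — PE (kW) = 1585137.818 / 1000 ≈ 1585.1 kW (5 s.f.)

1585.1 kW


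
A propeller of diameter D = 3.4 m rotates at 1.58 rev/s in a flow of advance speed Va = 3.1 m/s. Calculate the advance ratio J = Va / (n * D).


Formula: J = Va / (n * D)
Step 1 — n * D = 1.58 * 3.4 = 5.372
Step 2 — J = 3.1 / 5.372 ≈ 0.57707 (5 s.f.)

0.57707


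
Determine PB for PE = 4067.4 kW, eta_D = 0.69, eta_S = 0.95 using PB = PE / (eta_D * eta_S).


Formula: PB = PE / (eta_D * eta_S)
Step 1 — combined efficiency = eta_D * eta_S = 0.69 * 0.95 = 0.6555
Step 2 — PB = 4067.4 / 0.6555 ≈ 6205.0 kW (5 s.f.)

6205.0 kW


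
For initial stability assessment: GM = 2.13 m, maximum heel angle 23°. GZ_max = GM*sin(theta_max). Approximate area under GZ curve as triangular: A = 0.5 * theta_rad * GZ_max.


Formula: GZ_max = GM * sin(theta); Area = 0.5 * theta_rad * GZ_max
Step 1 — GZ_max = 2.13 * sin(23°) = 2.13 * 0.390731 = 0.832257 m
Step 2 — theta_rad = 23 * pi/180 = 0.401426 rad
Step 3 — Area = 0.5 * 0.401426 * 0.832257 ≈ 0.16704 m·rad (5 s.f.)

0.16704 m·rad


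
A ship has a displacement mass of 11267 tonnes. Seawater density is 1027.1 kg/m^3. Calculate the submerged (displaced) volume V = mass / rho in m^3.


Formula: V = mass / rho
Step 1 — convert tonnes to kg: 11267 t * 1000 = 11267000 kg
Step 2 — V = 11267000 / 1027.1 ≈ 10970 m^3 (5 s.f.)

10970 m^3


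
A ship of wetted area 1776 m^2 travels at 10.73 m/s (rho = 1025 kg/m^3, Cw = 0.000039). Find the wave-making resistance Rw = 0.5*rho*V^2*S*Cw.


Formula: Rw = 0.5 * rho * V^2 * S * Cw
Step 1 — V^2 = 10.73^2 = 115.1329
Step 2 — 0.5 * rho * V^2 = 0.5 * 1025 * 115.1329 = 59005.61125
Step 3 — Rw = 59005.61125 * 1776 * 0.000039 ≈ 4087.0 N (5 s.f.)

4087.0 N


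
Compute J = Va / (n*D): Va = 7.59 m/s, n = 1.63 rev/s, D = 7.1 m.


Formula: J = Va / (n * D)
Step 1 — n * D = 1.63 * 7.1 = 11.573
Step 2 — J = 7.59 / 11.573 ≈ 0.65584 (5 s.f.)

0.65584


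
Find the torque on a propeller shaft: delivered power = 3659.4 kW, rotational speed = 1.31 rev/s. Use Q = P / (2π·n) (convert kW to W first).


Formula: Q = P_W / (2 * pi * n)
Step 1 — P_W = 3659.4 kW * 1000 = 3659400.0 W
Step 2 — 2 * pi * n = 2 * pi * 1.31 = 8.230973
Step 3 — Q = 3659400.0 / 8.230973 ≈ 444590 N·m (5 s.f.)

444590 N·m


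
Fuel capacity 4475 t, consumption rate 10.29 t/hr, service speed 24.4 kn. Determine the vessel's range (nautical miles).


Formula: endurance = fuel / rate; range = endurance * speed
Step 1 — endurance = 4475 / 10.29 = 434.8882 hours
Step 2 — range = 434.8882 * 24.4 ≈ 10611 nautical miles (5 s.f.)

10611 NM


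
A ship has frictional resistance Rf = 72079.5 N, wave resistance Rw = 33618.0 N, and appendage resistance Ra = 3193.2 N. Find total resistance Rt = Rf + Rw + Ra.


Formula: Rt = Rf + Rw + Ra
Substituting: Rt = 72079.5 + 33618.0 + 3193.2
Result: Rt = 108890.7 N

108890.7 N


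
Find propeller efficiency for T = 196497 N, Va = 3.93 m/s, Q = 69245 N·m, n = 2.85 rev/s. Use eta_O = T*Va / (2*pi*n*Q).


Formula: eta = T * Va / (2 * pi * n * Q)
Step 1 — numerator = T * Va = 196497 * 3.93 = 772233.21
Step 2 — 2 * pi * n = 2 * pi * 2.85 = 17.907078
Step 3 — denominator = 17.907078 * 69245 = 1239975.62
Step 4 — eta = 772233.21 / 1239975.62 ≈ 0.62278 (5 s.f.)

0.62278


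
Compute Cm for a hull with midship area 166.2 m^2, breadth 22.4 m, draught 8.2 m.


Formula: Cm = Am / (B * T)
Step 1 — B * T = 22.4 * 8.2 = 183.68 m^2
Step 2 — Cm = 166.2 / 183.68 ≈ 0.90483 (5 s.f.)

0.90483


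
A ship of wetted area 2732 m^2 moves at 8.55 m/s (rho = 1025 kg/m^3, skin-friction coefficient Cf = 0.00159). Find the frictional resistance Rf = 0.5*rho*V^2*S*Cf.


Formula: Rf = 0.5 * rho * V^2 * S * Cf
Step 1 — V^2 = 8.55^2 = 73.1025
Step 2 — 0.5 * rho * V^2 = 0.5 * 1025 * 73.1025 = 37465.03125
Step 3 — Rf = 37465.03125 * 2732 * 0.00159 ≈ 162740 N (5 s.f.)

162740 N


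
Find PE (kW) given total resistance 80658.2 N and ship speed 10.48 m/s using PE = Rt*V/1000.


Formula: PE = Rt * V / 1000 (kW)
Step 1 — PE (W) = 80658.2 * 10.48 = 845297.936 W
Step 2 — PE (kW) = 845297.936 / 1000 ≈ 845.30 kW (5 s.f.)

845.30 kW


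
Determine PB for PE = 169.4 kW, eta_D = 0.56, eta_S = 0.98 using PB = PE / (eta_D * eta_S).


Formula: PB = PE / (eta_D * eta_S)
Step 1 — combined efficiency = eta_D * eta_S = 0.56 * 0.98 = 0.5488
Step 2 — PB = 169.4 / 0.5488 ≈ 308.67 kW (5 s.f.)

308.67 kW


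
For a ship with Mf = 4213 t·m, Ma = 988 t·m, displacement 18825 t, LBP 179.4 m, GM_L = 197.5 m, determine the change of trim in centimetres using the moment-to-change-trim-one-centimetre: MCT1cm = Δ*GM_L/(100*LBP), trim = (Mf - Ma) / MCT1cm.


Formula: net trimming moment = Mf - Ma; MCT1cm = Δ*GM_L/(100*LBP); trim = net moment / MCT1cm
Step 1 — net trimming moment = 4213 - 988 = 3225 t·m
Step 2 — MCT1cm = 18825 * 197.5 / (100 * 179.4) = 207.2429 t·m/cm
Step 3 — trim = 3225 / 207.2429 ≈ 15.561 cm (5 s.f.)

15.561 cm


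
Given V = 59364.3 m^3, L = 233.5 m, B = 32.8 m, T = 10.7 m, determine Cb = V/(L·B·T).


Formula: Cb = V / (L * B * T)
Step 1 — L * B * T = 233.5 * 32.8 * 10.7 = 81949.16 m^3
Step 2 — Cb = 59364.3 / 81949.16 ≈ 0.72440 (5 s.f.)

0.72440


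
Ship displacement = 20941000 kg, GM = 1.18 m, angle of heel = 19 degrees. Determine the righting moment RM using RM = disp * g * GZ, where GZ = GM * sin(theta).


Formula: GZ = GM * sin(theta); RM = disp * g * GZ
Step 1 — GZ = 1.18 * sin(19°) = 1.18 * 0.325568 = 0.38417 m
Step 2 — RM = 20941000 * 9.81 * 0.38417 ≈ 78921000 N·m (5 s.f.)

78921000 N·m


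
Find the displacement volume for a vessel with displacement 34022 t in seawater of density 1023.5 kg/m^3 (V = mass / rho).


Formula: V = mass / rho
Step 1 — convert tonnes to kg: 34022 t * 1000 = 34022000 kg
Step 2 — V = 34022000 / 1023.5 ≈ 33241 m^3 (5 s.f.)

33241 m^3


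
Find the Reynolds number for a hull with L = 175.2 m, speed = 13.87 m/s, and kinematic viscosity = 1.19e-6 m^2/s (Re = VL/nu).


Formula: Re = V * L / nu
Step 1 — V * L = 13.87 * 175.2 = 2430.024 m^2/s
Step 2 — Re = 2430.024 / 1.19e-6 = 2.04e+09

2.04e+09


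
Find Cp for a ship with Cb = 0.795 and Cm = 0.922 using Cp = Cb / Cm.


Formula: Cp = Cb / Cm
Substituting: Cp = 0.795 / 0.922
Result: Cp ≈ 0.86226 (5 s.f.)

0.86226


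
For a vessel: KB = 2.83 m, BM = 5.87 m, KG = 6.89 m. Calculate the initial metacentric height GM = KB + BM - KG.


Formula: GM = KB + BM - KG
Step 1 — KM = KB + BM = 2.83 + 5.87 = 8.7 m
Step 2 — GM = KM - KG = 8.7 - 6.89 = 1.81 m

1.81 m


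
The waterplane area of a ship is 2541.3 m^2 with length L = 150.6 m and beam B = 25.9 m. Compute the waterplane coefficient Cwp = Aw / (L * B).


Formula: Cwp = Aw / (L * B)
Step 1 — L * B = 150.6 * 25.9 = 3900.54 m^2
Step 2 — Cwp = 2541.3 / 3900.54 ≈ 0.65153 (5 s.f.)

0.65153


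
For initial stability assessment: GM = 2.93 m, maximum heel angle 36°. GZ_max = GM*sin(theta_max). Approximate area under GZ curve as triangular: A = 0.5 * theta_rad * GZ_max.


Formula: GZ_max = GM * sin(theta); Area = 0.5 * theta_rad * GZ_max
Step 1 — GZ_max = 2.93 * sin(36°) = 2.93 * 0.587785 = 1.72221 m
Step 2 — theta_rad = 36 * pi/180 = 0.628319 rad
Step 3 — Area = 0.5 * 0.628319 * 1.72221 ≈ 0.54105 m·rad (5 s.f.)

0.54105 m·rad


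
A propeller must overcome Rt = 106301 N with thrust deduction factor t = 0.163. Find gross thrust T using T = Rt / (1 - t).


Formula: T = Rt / (1 - t)
Step 1 — (1 - t) = 1 - 0.163 = 0.837
Step 2 — T = 106301 / 0.837 ≈ 127000 N (5 s.f.)

127000 N


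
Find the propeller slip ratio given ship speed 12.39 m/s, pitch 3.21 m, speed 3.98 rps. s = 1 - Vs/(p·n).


Formula: s = 1 - Vs / (p * n)
Step 1 — p * n = 3.21 * 3.98 = 12.7758
Step 2 — Vs / (p*n) = 12.39 / 12.7758 = 0.969802 (6 d.p.)
Step 3 — s = 1 - 0.969802 = 0.030198

0.030198


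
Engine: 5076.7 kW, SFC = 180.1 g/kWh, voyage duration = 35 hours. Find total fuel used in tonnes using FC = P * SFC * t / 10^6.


Formula: FC (tonnes) = P * SFC * t / 1,000,000
Step 1 — P * SFC * t = 5076.7 * 180.1 * 35 = 32000978.45 g
Step 2 — FC (tonnes) = 32000978.45 / 1,000,000 ≈ 32.001 tonnes (5 s.f.)

32.001 tonnes


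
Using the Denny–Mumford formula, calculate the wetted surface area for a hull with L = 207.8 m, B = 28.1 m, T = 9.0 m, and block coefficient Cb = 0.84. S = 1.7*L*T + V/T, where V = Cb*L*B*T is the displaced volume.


Formula: S = 1.7*L*T + V/T with V = Cb*L*B*T, i.e. S = L * (1.7*T + Cb*B)
Step 1 — 1.7*T = 1.7 * 9.0 = 15.3 m
Step 2 — Cb*B = 0.84 * 28.1 = 23.604 m
Step 3 — 1.7*T + Cb*B = 15.3 + 23.604 = 38.904 m
Step 4 — S = 207.8 * 38.904 ≈ 8084.3 m^2 (5 s.f.)

8084.3 m^2


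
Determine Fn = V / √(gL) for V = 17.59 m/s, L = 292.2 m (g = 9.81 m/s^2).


Formula: Fn = V / sqrt(g * L)
Step 1 — g * L = 9.81 * 292.2 = 2866.482
Step 2 — sqrt(g * L) = sqrt(2866.482) = 53.539537
Step 3 — Fn = 17.59 / 53.539537 ≈ 0.32854 (5 s.f.)

0.32854


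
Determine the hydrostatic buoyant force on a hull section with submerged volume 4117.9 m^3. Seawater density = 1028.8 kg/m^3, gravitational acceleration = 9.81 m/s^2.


Formula: Fb = rho * g * V
Substituting: Fb = 1028.8 * 9.81 * 4117.9
Intermediate: 1028.8 * 9.81 = 10092.528
Result: Fb = 10092.528 * 4117.9 ≈ 41560000 N (5 s.f.)

41560000 N


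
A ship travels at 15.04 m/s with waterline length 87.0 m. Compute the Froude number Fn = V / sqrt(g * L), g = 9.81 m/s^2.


Formula: Fn = V / sqrt(g * L)
Step 1 — g * L = 9.81 * 87.0 = 853.47
Step 2 — sqrt(g * L) = sqrt(853.47) = 29.214209
Step 3 — Fn = 15.04 / 29.214209 ≈ 0.51482 (5 s.f.)

0.51482
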